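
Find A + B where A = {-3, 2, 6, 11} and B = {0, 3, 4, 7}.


A + B = {a + b : a ∈ A, b ∈ B}.
Enumerate all |A|·|B| = 4·4 = 16 pairs (a, b) and collect distinct sums.
a = -3: -3+0=-3, -3+3=0, -3+4=1, -3+7=4
a = 2: 2+0=2, 2+3=5, 2+4=6, 2+7=9
a = 6: 6+0=6, 6+3=9, 6+4=10, 6+7=13
a = 11: 11+0=11, 11+3=14, 11+4=15, 11+7=18
Collecting distinct sums: A + B = {-3, 0, 1, 2, 4, 5, 6, 9, 10, 11, 13, 14, 15, 18}
|A + B| = 14

A + B = {-3, 0, 1, 2, 4, 5, 6, 9, 10, 11, 13, 14, 15, 18}


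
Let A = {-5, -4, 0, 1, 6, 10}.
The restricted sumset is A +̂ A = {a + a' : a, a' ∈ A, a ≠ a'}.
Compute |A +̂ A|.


Restricted sumset: A +̂ A = {a + a' : a ∈ A, a' ∈ A, a ≠ a'}.
Equivalently, take A + A and drop any sum 2a that is achievable ONLY as a + a for a ∈ A (i.e. sums representable only with equal summands).
Enumerate pairs (a, a') with a < a' (symmetric, so each unordered pair gives one sum; this covers all a ≠ a'):
  -5 + -4 = -9
  -5 + 0 = -5
  -5 + 1 = -4
  -5 + 6 = 1
  -5 + 10 = 5
  -4 + 0 = -4
  -4 + 1 = -3
  -4 + 6 = 2
  -4 + 10 = 6
  0 + 1 = 1
  0 + 6 = 6
  0 + 10 = 10
  1 + 6 = 7
  1 + 10 = 11
  6 + 10 = 16
Collected distinct sums: {-9, -5, -4, -3, 1, 2, 5, 6, 7, 10, 11, 16}
|A +̂ A| = 12
(Reference bound: |A +̂ A| ≥ 2|A| - 3 for |A| ≥ 2, with |A| = 6 giving ≥ 9.)

|A +̂ A| = 12


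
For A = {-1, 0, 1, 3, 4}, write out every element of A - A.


A - A = {a - a' : a, a' ∈ A}.
Compute a - a' for each ordered pair (a, a'):
a = -1: -1--1=0, -1-0=-1, -1-1=-2, -1-3=-4, -1-4=-5
a = 0: 0--1=1, 0-0=0, 0-1=-1, 0-3=-3, 0-4=-4
a = 1: 1--1=2, 1-0=1, 1-1=0, 1-3=-2, 1-4=-3
a = 3: 3--1=4, 3-0=3, 3-1=2, 3-3=0, 3-4=-1
a = 4: 4--1=5, 4-0=4, 4-1=3, 4-3=1, 4-4=0
Collecting distinct values (and noting 0 appears from a-a):
A - A = {-5, -4, -3, -2, -1, 0, 1, 2, 3, 4, 5}
|A - A| = 11

A - A = {-5, -4, -3, -2, -1, 0, 1, 2, 3, 4, 5}


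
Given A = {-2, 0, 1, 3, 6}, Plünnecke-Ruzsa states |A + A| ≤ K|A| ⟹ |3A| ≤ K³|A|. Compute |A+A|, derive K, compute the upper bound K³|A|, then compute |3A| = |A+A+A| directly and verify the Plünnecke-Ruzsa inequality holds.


|A| = 5.
Step 1: Compute A + A by enumerating all 25 pairs.
A + A = {-4, -2, -1, 0, 1, 2, 3, 4, 6, 7, 9, 12}, so |A + A| = 12.
Step 2: Doubling constant K = |A + A|/|A| = 12/5 = 12/5 ≈ 2.4000.
Step 3: Plünnecke-Ruzsa gives |3A| ≤ K³·|A| = (2.4000)³ · 5 ≈ 69.1200.
Step 4: Compute 3A = A + A + A directly by enumerating all triples (a,b,c) ∈ A³; |3A| = 20.
Step 5: Check 20 ≤ 69.1200? Yes ✓.

K = 12/5, Plünnecke-Ruzsa bound K³|A| ≈ 69.1200, |3A| = 20, inequality holds.


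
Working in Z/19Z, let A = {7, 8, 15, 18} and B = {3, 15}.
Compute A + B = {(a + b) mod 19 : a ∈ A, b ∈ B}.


Work in Z/19Z: reduce every sum a + b modulo 19.
Enumerate all 8 pairs:
a = 7: 7+3=10, 7+15=3
a = 8: 8+3=11, 8+15=4
a = 15: 15+3=18, 15+15=11
a = 18: 18+3=2, 18+15=14
Distinct residues collected: {2, 3, 4, 10, 11, 14, 18}
|A + B| = 7 (out of 19 total residues).

A + B = {2, 3, 4, 10, 11, 14, 18}


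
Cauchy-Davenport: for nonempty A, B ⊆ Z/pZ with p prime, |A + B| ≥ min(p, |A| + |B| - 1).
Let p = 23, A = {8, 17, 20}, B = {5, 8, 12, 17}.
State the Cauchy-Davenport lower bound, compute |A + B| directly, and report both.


Cauchy-Davenport: |A + B| ≥ min(p, |A| + |B| - 1) for A, B nonempty in Z/pZ.
|A| = 3, |B| = 4, p = 23.
CD lower bound = min(23, 3 + 4 - 1) = min(23, 6) = 6.
Compute A + B mod 23 directly:
a = 8: 8+5=13, 8+8=16, 8+12=20, 8+17=2
a = 17: 17+5=22, 17+8=2, 17+12=6, 17+17=11
a = 20: 20+5=2, 20+8=5, 20+12=9, 20+17=14
A + B = {2, 5, 6, 9, 11, 13, 14, 16, 20, 22}, so |A + B| = 10.
Verify: 10 ≥ 6? Yes ✓.

CD lower bound = 6, actual |A + B| = 10.


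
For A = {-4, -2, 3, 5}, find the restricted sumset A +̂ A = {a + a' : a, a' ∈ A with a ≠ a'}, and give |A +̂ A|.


Restricted sumset: A +̂ A = {a + a' : a ∈ A, a' ∈ A, a ≠ a'}.
Equivalently, take A + A and drop any sum 2a that is achievable ONLY as a + a for a ∈ A (i.e. sums representable only with equal summands).
Enumerate pairs (a, a') with a < a' (symmetric, so each unordered pair gives one sum; this covers all a ≠ a'):
  -4 + -2 = -6
  -4 + 3 = -1
  -4 + 5 = 1
  -2 + 3 = 1
  -2 + 5 = 3
  3 + 5 = 8
Collected distinct sums: {-6, -1, 1, 3, 8}
|A +̂ A| = 5
(Reference bound: |A +̂ A| ≥ 2|A| - 3 for |A| ≥ 2, with |A| = 4 giving ≥ 5.)

|A +̂ A| = 5


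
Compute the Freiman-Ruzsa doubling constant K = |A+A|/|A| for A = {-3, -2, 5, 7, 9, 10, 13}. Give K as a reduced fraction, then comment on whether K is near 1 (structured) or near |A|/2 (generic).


|A| = 7.
Compute A + A by enumerating all 49 pairs.
A + A = {-6, -5, -4, 2, 3, 4, 5, 6, 7, 8, 10, 11, 12, 14, 15, 16, 17, 18, 19, 20, 22, 23, 26}, so |A + A| = 23.
K = |A + A| / |A| = 23/7 (already in lowest terms) ≈ 3.2857.
Reference: AP of size 7 gives K = 13/7 ≈ 1.8571; a fully generic set of size 7 gives K ≈ 4.0000.

|A| = 7, |A + A| = 23, K = 23/7.


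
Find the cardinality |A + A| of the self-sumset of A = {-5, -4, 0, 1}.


A + A = {a + a' : a, a' ∈ A}; |A| = 4.
General bounds: 2|A| - 1 ≤ |A + A| ≤ |A|(|A|+1)/2, i.e. 7 ≤ |A + A| ≤ 10.
Lower bound 2|A|-1 is attained iff A is an arithmetic progression.
Enumerate sums a + a' for a ≤ a' (symmetric, so this suffices):
a = -5: -5+-5=-10, -5+-4=-9, -5+0=-5, -5+1=-4
a = -4: -4+-4=-8, -4+0=-4, -4+1=-3
a = 0: 0+0=0, 0+1=1
a = 1: 1+1=2
Distinct sums: {-10, -9, -8, -5, -4, -3, 0, 1, 2}
|A + A| = 9

|A + A| = 9


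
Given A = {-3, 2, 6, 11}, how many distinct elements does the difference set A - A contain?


A - A = {a - a' : a, a' ∈ A}; |A| = 4.
Bounds: 2|A|-1 ≤ |A - A| ≤ |A|² - |A| + 1, i.e. 7 ≤ |A - A| ≤ 13.
Note: 0 ∈ A - A always (from a - a). The set is symmetric: if d ∈ A - A then -d ∈ A - A.
Enumerate nonzero differences d = a - a' with a > a' (then include -d):
Positive differences: {4, 5, 9, 14}
Full difference set: {0} ∪ (positive diffs) ∪ (negative diffs).
|A - A| = 1 + 2·4 = 9 (matches direct enumeration: 9).

|A - A| = 9


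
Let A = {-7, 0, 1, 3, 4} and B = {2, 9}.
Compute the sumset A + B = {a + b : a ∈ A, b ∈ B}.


A + B = {a + b : a ∈ A, b ∈ B}.
Enumerate all |A|·|B| = 5·2 = 10 pairs (a, b) and collect distinct sums.
a = -7: -7+2=-5, -7+9=2
a = 0: 0+2=2, 0+9=9
a = 1: 1+2=3, 1+9=10
a = 3: 3+2=5, 3+9=12
a = 4: 4+2=6, 4+9=13
Collecting distinct sums: A + B = {-5, 2, 3, 5, 6, 9, 10, 12, 13}
|A + B| = 9

A + B = {-5, 2, 3, 5, 6, 9, 10, 12, 13}


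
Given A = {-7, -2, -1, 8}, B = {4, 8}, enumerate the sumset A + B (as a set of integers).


A + B = {a + b : a ∈ A, b ∈ B}.
Enumerate all |A|·|B| = 4·2 = 8 pairs (a, b) and collect distinct sums.
a = -7: -7+4=-3, -7+8=1
a = -2: -2+4=2, -2+8=6
a = -1: -1+4=3, -1+8=7
a = 8: 8+4=12, 8+8=16
Collecting distinct sums: A + B = {-3, 1, 2, 3, 6, 7, 12, 16}
|A + B| = 8

A + B = {-3, 1, 2, 3, 6, 7, 12, 16}


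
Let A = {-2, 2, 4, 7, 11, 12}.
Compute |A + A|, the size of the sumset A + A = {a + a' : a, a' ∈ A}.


A + A = {a + a' : a, a' ∈ A}; |A| = 6.
General bounds: 2|A| - 1 ≤ |A + A| ≤ |A|(|A|+1)/2, i.e. 11 ≤ |A + A| ≤ 21.
Lower bound 2|A|-1 is attained iff A is an arithmetic progression.
Enumerate sums a + a' for a ≤ a' (symmetric, so this suffices):
a = -2: -2+-2=-4, -2+2=0, -2+4=2, -2+7=5, -2+11=9, -2+12=10
a = 2: 2+2=4, 2+4=6, 2+7=9, 2+11=13, 2+12=14
a = 4: 4+4=8, 4+7=11, 4+11=15, 4+12=16
a = 7: 7+7=14, 7+11=18, 7+12=19
a = 11: 11+11=22, 11+12=23
a = 12: 12+12=24
Distinct sums: {-4, 0, 2, 4, 5, 6, 8, 9, 10, 11, 13, 14, 15, 16, 18, 19, 22, 23, 24}
|A + A| = 19

|A + A| = 19


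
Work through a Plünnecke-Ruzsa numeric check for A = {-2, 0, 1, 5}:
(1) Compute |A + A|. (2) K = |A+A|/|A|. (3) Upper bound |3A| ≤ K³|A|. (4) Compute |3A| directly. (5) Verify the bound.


|A| = 4.
Step 1: Compute A + A by enumerating all 16 pairs.
A + A = {-4, -2, -1, 0, 1, 2, 3, 5, 6, 10}, so |A + A| = 10.
Step 2: Doubling constant K = |A + A|/|A| = 10/4 = 10/4 ≈ 2.5000.
Step 3: Plünnecke-Ruzsa gives |3A| ≤ K³·|A| = (2.5000)³ · 4 ≈ 62.5000.
Step 4: Compute 3A = A + A + A directly by enumerating all triples (a,b,c) ∈ A³; |3A| = 17.
Step 5: Check 17 ≤ 62.5000? Yes ✓.

K = 10/4, Plünnecke-Ruzsa bound K³|A| ≈ 62.5000, |3A| = 17, inequality holds.


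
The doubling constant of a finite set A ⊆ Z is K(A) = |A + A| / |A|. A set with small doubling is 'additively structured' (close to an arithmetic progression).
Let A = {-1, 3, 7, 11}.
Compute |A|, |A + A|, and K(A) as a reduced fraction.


|A| = 4.
Compute A + A by enumerating all 16 pairs.
A + A = {-2, 2, 6, 10, 14, 18, 22}, so |A + A| = 7.
K = |A + A| / |A| = 7/4 (already in lowest terms) ≈ 1.7500.
Reference: AP of size 4 gives K = 7/4 ≈ 1.7500; a fully generic set of size 4 gives K ≈ 2.5000.

|A| = 4, |A + A| = 7, K = 7/4.


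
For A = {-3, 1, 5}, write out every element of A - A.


A - A = {a - a' : a, a' ∈ A}.
Compute a - a' for each ordered pair (a, a'):
a = -3: -3--3=0, -3-1=-4, -3-5=-8
a = 1: 1--3=4, 1-1=0, 1-5=-4
a = 5: 5--3=8, 5-1=4, 5-5=0
Collecting distinct values (and noting 0 appears from a-a):
A - A = {-8, -4, 0, 4, 8}
|A - A| = 5

A - A = {-8, -4, 0, 4, 8}


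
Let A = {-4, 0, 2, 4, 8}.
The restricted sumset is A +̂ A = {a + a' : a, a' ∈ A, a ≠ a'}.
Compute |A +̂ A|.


Restricted sumset: A +̂ A = {a + a' : a ∈ A, a' ∈ A, a ≠ a'}.
Equivalently, take A + A and drop any sum 2a that is achievable ONLY as a + a for a ∈ A (i.e. sums representable only with equal summands).
Enumerate pairs (a, a') with a < a' (symmetric, so each unordered pair gives one sum; this covers all a ≠ a'):
  -4 + 0 = -4
  -4 + 2 = -2
  -4 + 4 = 0
  -4 + 8 = 4
  0 + 2 = 2
  0 + 4 = 4
  0 + 8 = 8
  2 + 4 = 6
  2 + 8 = 10
  4 + 8 = 12
Collected distinct sums: {-4, -2, 0, 2, 4, 6, 8, 10, 12}
|A +̂ A| = 9
(Reference bound: |A +̂ A| ≥ 2|A| - 3 for |A| ≥ 2, with |A| = 5 giving ≥ 7.)

|A +̂ A| = 9


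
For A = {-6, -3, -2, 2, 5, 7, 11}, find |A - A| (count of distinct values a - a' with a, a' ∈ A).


A - A = {a - a' : a, a' ∈ A}; |A| = 7.
Bounds: 2|A|-1 ≤ |A - A| ≤ |A|² - |A| + 1, i.e. 13 ≤ |A - A| ≤ 43.
Note: 0 ∈ A - A always (from a - a). The set is symmetric: if d ∈ A - A then -d ∈ A - A.
Enumerate nonzero differences d = a - a' with a > a' (then include -d):
Positive differences: {1, 2, 3, 4, 5, 6, 7, 8, 9, 10, 11, 13, 14, 17}
Full difference set: {0} ∪ (positive diffs) ∪ (negative diffs).
|A - A| = 1 + 2·14 = 29 (matches direct enumeration: 29).

|A - A| = 29


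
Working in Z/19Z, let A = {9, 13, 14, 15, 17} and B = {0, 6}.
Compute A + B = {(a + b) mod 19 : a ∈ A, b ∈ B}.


Work in Z/19Z: reduce every sum a + b modulo 19.
Enumerate all 10 pairs:
a = 9: 9+0=9, 9+6=15
a = 13: 13+0=13, 13+6=0
a = 14: 14+0=14, 14+6=1
a = 15: 15+0=15, 15+6=2
a = 17: 17+0=17, 17+6=4
Distinct residues collected: {0, 1, 2, 4, 9, 13, 14, 15, 17}
|A + B| = 9 (out of 19 total residues).

A + B = {0, 1, 2, 4, 9, 13, 14, 15, 17}


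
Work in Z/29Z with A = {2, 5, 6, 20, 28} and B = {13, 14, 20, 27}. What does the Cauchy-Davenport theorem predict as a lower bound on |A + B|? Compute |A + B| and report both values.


Cauchy-Davenport: |A + B| ≥ min(p, |A| + |B| - 1) for A, B nonempty in Z/pZ.
|A| = 5, |B| = 4, p = 29.
CD lower bound = min(29, 5 + 4 - 1) = min(29, 8) = 8.
Compute A + B mod 29 directly:
a = 2: 2+13=15, 2+14=16, 2+20=22, 2+27=0
a = 5: 5+13=18, 5+14=19, 5+20=25, 5+27=3
a = 6: 6+13=19, 6+14=20, 6+20=26, 6+27=4
a = 20: 20+13=4, 20+14=5, 20+20=11, 20+27=18
a = 28: 28+13=12, 28+14=13, 28+20=19, 28+27=26
A + B = {0, 3, 4, 5, 11, 12, 13, 15, 16, 18, 19, 20, 22, 25, 26}, so |A + B| = 15.
Verify: 15 ≥ 8? Yes ✓.

CD lower bound = 8, actual |A + B| = 15.


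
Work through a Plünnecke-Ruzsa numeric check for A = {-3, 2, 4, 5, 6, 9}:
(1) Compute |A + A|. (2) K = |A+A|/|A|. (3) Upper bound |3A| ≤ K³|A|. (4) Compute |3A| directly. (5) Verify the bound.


|A| = 6.
Step 1: Compute A + A by enumerating all 36 pairs.
A + A = {-6, -1, 1, 2, 3, 4, 6, 7, 8, 9, 10, 11, 12, 13, 14, 15, 18}, so |A + A| = 17.
Step 2: Doubling constant K = |A + A|/|A| = 17/6 = 17/6 ≈ 2.8333.
Step 3: Plünnecke-Ruzsa gives |3A| ≤ K³·|A| = (2.8333)³ · 6 ≈ 136.4722.
Step 4: Compute 3A = A + A + A directly by enumerating all triples (a,b,c) ∈ A³; |3A| = 29.
Step 5: Check 29 ≤ 136.4722? Yes ✓.

K = 17/6, Plünnecke-Ruzsa bound K³|A| ≈ 136.4722, |3A| = 29, inequality holds.


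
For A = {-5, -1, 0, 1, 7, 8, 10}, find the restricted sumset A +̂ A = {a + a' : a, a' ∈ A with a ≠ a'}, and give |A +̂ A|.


Restricted sumset: A +̂ A = {a + a' : a ∈ A, a' ∈ A, a ≠ a'}.
Equivalently, take A + A and drop any sum 2a that is achievable ONLY as a + a for a ∈ A (i.e. sums representable only with equal summands).
Enumerate pairs (a, a') with a < a' (symmetric, so each unordered pair gives one sum; this covers all a ≠ a'):
  -5 + -1 = -6
  -5 + 0 = -5
  -5 + 1 = -4
  -5 + 7 = 2
  -5 + 8 = 3
  -5 + 10 = 5
  -1 + 0 = -1
  -1 + 1 = 0
  -1 + 7 = 6
  -1 + 8 = 7
  -1 + 10 = 9
  0 + 1 = 1
  0 + 7 = 7
  0 + 8 = 8
  0 + 10 = 10
  1 + 7 = 8
  1 + 8 = 9
  1 + 10 = 11
  7 + 8 = 15
  7 + 10 = 17
  8 + 10 = 18
Collected distinct sums: {-6, -5, -4, -1, 0, 1, 2, 3, 5, 6, 7, 8, 9, 10, 11, 15, 17, 18}
|A +̂ A| = 18
(Reference bound: |A +̂ A| ≥ 2|A| - 3 for |A| ≥ 2, with |A| = 7 giving ≥ 11.)

|A +̂ A| = 18


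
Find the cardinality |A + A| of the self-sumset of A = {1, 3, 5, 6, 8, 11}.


A + A = {a + a' : a, a' ∈ A}; |A| = 6.
General bounds: 2|A| - 1 ≤ |A + A| ≤ |A|(|A|+1)/2, i.e. 11 ≤ |A + A| ≤ 21.
Lower bound 2|A|-1 is attained iff A is an arithmetic progression.
Enumerate sums a + a' for a ≤ a' (symmetric, so this suffices):
a = 1: 1+1=2, 1+3=4, 1+5=6, 1+6=7, 1+8=9, 1+11=12
a = 3: 3+3=6, 3+5=8, 3+6=9, 3+8=11, 3+11=14
a = 5: 5+5=10, 5+6=11, 5+8=13, 5+11=16
a = 6: 6+6=12, 6+8=14, 6+11=17
a = 8: 8+8=16, 8+11=19
a = 11: 11+11=22
Distinct sums: {2, 4, 6, 7, 8, 9, 10, 11, 12, 13, 14, 16, 17, 19, 22}
|A + A| = 15

|A + A| = 15


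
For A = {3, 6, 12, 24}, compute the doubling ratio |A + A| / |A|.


|A| = 4.
Compute A + A by enumerating all 16 pairs.
A + A = {6, 9, 12, 15, 18, 24, 27, 30, 36, 48}, so |A + A| = 10.
K = |A + A| / |A| = 10/4 = 5/2 ≈ 2.5000.
Reference: AP of size 4 gives K = 7/4 ≈ 1.7500; a fully generic set of size 4 gives K ≈ 2.5000.

|A| = 4, |A + A| = 10, K = 10/4 = 5/2.


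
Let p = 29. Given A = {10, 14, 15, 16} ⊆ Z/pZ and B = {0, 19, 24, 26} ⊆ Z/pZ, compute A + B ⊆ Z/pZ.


Work in Z/29Z: reduce every sum a + b modulo 29.
Enumerate all 16 pairs:
a = 10: 10+0=10, 10+19=0, 10+24=5, 10+26=7
a = 14: 14+0=14, 14+19=4, 14+24=9, 14+26=11
a = 15: 15+0=15, 15+19=5, 15+24=10, 15+26=12
a = 16: 16+0=16, 16+19=6, 16+24=11, 16+26=13
Distinct residues collected: {0, 4, 5, 6, 7, 9, 10, 11, 12, 13, 14, 15, 16}
|A + B| = 13 (out of 29 total residues).

A + B = {0, 4, 5, 6, 7, 9, 10, 11, 12, 13, 14, 15, 16}


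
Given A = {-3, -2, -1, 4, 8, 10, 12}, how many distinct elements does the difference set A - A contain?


A - A = {a - a' : a, a' ∈ A}; |A| = 7.
Bounds: 2|A|-1 ≤ |A - A| ≤ |A|² - |A| + 1, i.e. 13 ≤ |A - A| ≤ 43.
Note: 0 ∈ A - A always (from a - a). The set is symmetric: if d ∈ A - A then -d ∈ A - A.
Enumerate nonzero differences d = a - a' with a > a' (then include -d):
Positive differences: {1, 2, 4, 5, 6, 7, 8, 9, 10, 11, 12, 13, 14, 15}
Full difference set: {0} ∪ (positive diffs) ∪ (negative diffs).
|A - A| = 1 + 2·14 = 29 (matches direct enumeration: 29).

|A - A| = 29


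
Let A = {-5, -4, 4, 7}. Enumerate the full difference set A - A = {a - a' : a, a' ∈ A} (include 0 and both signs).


A - A = {a - a' : a, a' ∈ A}.
Compute a - a' for each ordered pair (a, a'):
a = -5: -5--5=0, -5--4=-1, -5-4=-9, -5-7=-12
a = -4: -4--5=1, -4--4=0, -4-4=-8, -4-7=-11
a = 4: 4--5=9, 4--4=8, 4-4=0, 4-7=-3
a = 7: 7--5=12, 7--4=11, 7-4=3, 7-7=0
Collecting distinct values (and noting 0 appears from a-a):
A - A = {-12, -11, -9, -8, -3, -1, 0, 1, 3, 8, 9, 11, 12}
|A - A| = 13

A - A = {-12, -11, -9, -8, -3, -1, 0, 1, 3, 8, 9, 11, 12}


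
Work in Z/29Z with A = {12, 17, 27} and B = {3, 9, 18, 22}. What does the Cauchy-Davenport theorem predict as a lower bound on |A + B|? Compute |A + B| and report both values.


Cauchy-Davenport: |A + B| ≥ min(p, |A| + |B| - 1) for A, B nonempty in Z/pZ.
|A| = 3, |B| = 4, p = 29.
CD lower bound = min(29, 3 + 4 - 1) = min(29, 6) = 6.
Compute A + B mod 29 directly:
a = 12: 12+3=15, 12+9=21, 12+18=1, 12+22=5
a = 17: 17+3=20, 17+9=26, 17+18=6, 17+22=10
a = 27: 27+3=1, 27+9=7, 27+18=16, 27+22=20
A + B = {1, 5, 6, 7, 10, 15, 16, 20, 21, 26}, so |A + B| = 10.
Verify: 10 ≥ 6? Yes ✓.

CD lower bound = 6, actual |A + B| = 10.


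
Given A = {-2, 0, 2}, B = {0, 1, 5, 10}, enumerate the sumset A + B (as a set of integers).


A + B = {a + b : a ∈ A, b ∈ B}.
Enumerate all |A|·|B| = 3·4 = 12 pairs (a, b) and collect distinct sums.
a = -2: -2+0=-2, -2+1=-1, -2+5=3, -2+10=8
a = 0: 0+0=0, 0+1=1, 0+5=5, 0+10=10
a = 2: 2+0=2, 2+1=3, 2+5=7, 2+10=12
Collecting distinct sums: A + B = {-2, -1, 0, 1, 2, 3, 5, 7, 8, 10, 12}
|A + B| = 11

A + B = {-2, -1, 0, 1, 2, 3, 5, 7, 8, 10, 12}


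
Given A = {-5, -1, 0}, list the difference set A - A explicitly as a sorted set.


A - A = {a - a' : a, a' ∈ A}.
Compute a - a' for each ordered pair (a, a'):
a = -5: -5--5=0, -5--1=-4, -5-0=-5
a = -1: -1--5=4, -1--1=0, -1-0=-1
a = 0: 0--5=5, 0--1=1, 0-0=0
Collecting distinct values (and noting 0 appears from a-a):
A - A = {-5, -4, -1, 0, 1, 4, 5}
|A - A| = 7

A - A = {-5, -4, -1, 0, 1, 4, 5}


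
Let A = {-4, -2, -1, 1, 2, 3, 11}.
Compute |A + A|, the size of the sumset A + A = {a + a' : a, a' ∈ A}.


A + A = {a + a' : a, a' ∈ A}; |A| = 7.
General bounds: 2|A| - 1 ≤ |A + A| ≤ |A|(|A|+1)/2, i.e. 13 ≤ |A + A| ≤ 28.
Lower bound 2|A|-1 is attained iff A is an arithmetic progression.
Enumerate sums a + a' for a ≤ a' (symmetric, so this suffices):
a = -4: -4+-4=-8, -4+-2=-6, -4+-1=-5, -4+1=-3, -4+2=-2, -4+3=-1, -4+11=7
a = -2: -2+-2=-4, -2+-1=-3, -2+1=-1, -2+2=0, -2+3=1, -2+11=9
a = -1: -1+-1=-2, -1+1=0, -1+2=1, -1+3=2, -1+11=10
a = 1: 1+1=2, 1+2=3, 1+3=4, 1+11=12
a = 2: 2+2=4, 2+3=5, 2+11=13
a = 3: 3+3=6, 3+11=14
a = 11: 11+11=22
Distinct sums: {-8, -6, -5, -4, -3, -2, -1, 0, 1, 2, 3, 4, 5, 6, 7, 9, 10, 12, 13, 14, 22}
|A + A| = 21

|A + A| = 21


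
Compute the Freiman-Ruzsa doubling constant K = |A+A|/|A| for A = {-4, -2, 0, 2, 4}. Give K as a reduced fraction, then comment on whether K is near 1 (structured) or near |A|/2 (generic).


|A| = 5.
Compute A + A by enumerating all 25 pairs.
A + A = {-8, -6, -4, -2, 0, 2, 4, 6, 8}, so |A + A| = 9.
K = |A + A| / |A| = 9/5 (already in lowest terms) ≈ 1.8000.
Reference: AP of size 5 gives K = 9/5 ≈ 1.8000; a fully generic set of size 5 gives K ≈ 3.0000.

|A| = 5, |A + A| = 9, K = 9/5.


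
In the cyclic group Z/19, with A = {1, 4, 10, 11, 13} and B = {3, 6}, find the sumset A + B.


Work in Z/19Z: reduce every sum a + b modulo 19.
Enumerate all 10 pairs:
a = 1: 1+3=4, 1+6=7
a = 4: 4+3=7, 4+6=10
a = 10: 10+3=13, 10+6=16
a = 11: 11+3=14, 11+6=17
a = 13: 13+3=16, 13+6=0
Distinct residues collected: {0, 4, 7, 10, 13, 14, 16, 17}
|A + B| = 8 (out of 19 total residues).

A + B = {0, 4, 7, 10, 13, 14, 16, 17}


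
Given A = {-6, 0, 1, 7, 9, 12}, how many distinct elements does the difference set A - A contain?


A - A = {a - a' : a, a' ∈ A}; |A| = 6.
Bounds: 2|A|-1 ≤ |A - A| ≤ |A|² - |A| + 1, i.e. 11 ≤ |A - A| ≤ 31.
Note: 0 ∈ A - A always (from a - a). The set is symmetric: if d ∈ A - A then -d ∈ A - A.
Enumerate nonzero differences d = a - a' with a > a' (then include -d):
Positive differences: {1, 2, 3, 5, 6, 7, 8, 9, 11, 12, 13, 15, 18}
Full difference set: {0} ∪ (positive diffs) ∪ (negative diffs).
|A - A| = 1 + 2·13 = 27 (matches direct enumeration: 27).

|A - A| = 27


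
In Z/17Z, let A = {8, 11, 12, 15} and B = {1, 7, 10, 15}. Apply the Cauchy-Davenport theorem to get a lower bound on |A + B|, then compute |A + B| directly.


Cauchy-Davenport: |A + B| ≥ min(p, |A| + |B| - 1) for A, B nonempty in Z/pZ.
|A| = 4, |B| = 4, p = 17.
CD lower bound = min(17, 4 + 4 - 1) = min(17, 7) = 7.
Compute A + B mod 17 directly:
a = 8: 8+1=9, 8+7=15, 8+10=1, 8+15=6
a = 11: 11+1=12, 11+7=1, 11+10=4, 11+15=9
a = 12: 12+1=13, 12+7=2, 12+10=5, 12+15=10
a = 15: 15+1=16, 15+7=5, 15+10=8, 15+15=13
A + B = {1, 2, 4, 5, 6, 8, 9, 10, 12, 13, 15, 16}, so |A + B| = 12.
Verify: 12 ≥ 7? Yes ✓.

CD lower bound = 7, actual |A + B| = 12.


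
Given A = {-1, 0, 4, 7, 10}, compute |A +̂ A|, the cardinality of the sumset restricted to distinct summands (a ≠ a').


Restricted sumset: A +̂ A = {a + a' : a ∈ A, a' ∈ A, a ≠ a'}.
Equivalently, take A + A and drop any sum 2a that is achievable ONLY as a + a for a ∈ A (i.e. sums representable only with equal summands).
Enumerate pairs (a, a') with a < a' (symmetric, so each unordered pair gives one sum; this covers all a ≠ a'):
  -1 + 0 = -1
  -1 + 4 = 3
  -1 + 7 = 6
  -1 + 10 = 9
  0 + 4 = 4
  0 + 7 = 7
  0 + 10 = 10
  4 + 7 = 11
  4 + 10 = 14
  7 + 10 = 17
Collected distinct sums: {-1, 3, 4, 6, 7, 9, 10, 11, 14, 17}
|A +̂ A| = 10
(Reference bound: |A +̂ A| ≥ 2|A| - 3 for |A| ≥ 2, with |A| = 5 giving ≥ 7.)

|A +̂ A| = 10


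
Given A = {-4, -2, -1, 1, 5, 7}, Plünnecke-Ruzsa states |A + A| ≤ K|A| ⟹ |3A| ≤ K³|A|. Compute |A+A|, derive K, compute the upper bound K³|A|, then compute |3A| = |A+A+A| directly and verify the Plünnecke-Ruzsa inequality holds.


|A| = 6.
Step 1: Compute A + A by enumerating all 36 pairs.
A + A = {-8, -6, -5, -4, -3, -2, -1, 0, 1, 2, 3, 4, 5, 6, 8, 10, 12, 14}, so |A + A| = 18.
Step 2: Doubling constant K = |A + A|/|A| = 18/6 = 18/6 ≈ 3.0000.
Step 3: Plünnecke-Ruzsa gives |3A| ≤ K³·|A| = (3.0000)³ · 6 ≈ 162.0000.
Step 4: Compute 3A = A + A + A directly by enumerating all triples (a,b,c) ∈ A³; |3A| = 29.
Step 5: Check 29 ≤ 162.0000? Yes ✓.

K = 18/6, Plünnecke-Ruzsa bound K³|A| ≈ 162.0000, |3A| = 29, inequality holds.


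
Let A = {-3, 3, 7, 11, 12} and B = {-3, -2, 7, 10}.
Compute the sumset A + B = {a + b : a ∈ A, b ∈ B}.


A + B = {a + b : a ∈ A, b ∈ B}.
Enumerate all |A|·|B| = 5·4 = 20 pairs (a, b) and collect distinct sums.
a = -3: -3+-3=-6, -3+-2=-5, -3+7=4, -3+10=7
a = 3: 3+-3=0, 3+-2=1, 3+7=10, 3+10=13
a = 7: 7+-3=4, 7+-2=5, 7+7=14, 7+10=17
a = 11: 11+-3=8, 11+-2=9, 11+7=18, 11+10=21
a = 12: 12+-3=9, 12+-2=10, 12+7=19, 12+10=22
Collecting distinct sums: A + B = {-6, -5, 0, 1, 4, 5, 7, 8, 9, 10, 13, 14, 17, 18, 19, 21, 22}
|A + B| = 17

A + B = {-6, -5, 0, 1, 4, 5, 7, 8, 9, 10, 13, 14, 17, 18, 19, 21, 22}


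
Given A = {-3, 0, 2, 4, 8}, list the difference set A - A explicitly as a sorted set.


A - A = {a - a' : a, a' ∈ A}.
Compute a - a' for each ordered pair (a, a'):
a = -3: -3--3=0, -3-0=-3, -3-2=-5, -3-4=-7, -3-8=-11
a = 0: 0--3=3, 0-0=0, 0-2=-2, 0-4=-4, 0-8=-8
a = 2: 2--3=5, 2-0=2, 2-2=0, 2-4=-2, 2-8=-6
a = 4: 4--3=7, 4-0=4, 4-2=2, 4-4=0, 4-8=-4
a = 8: 8--3=11, 8-0=8, 8-2=6, 8-4=4, 8-8=0
Collecting distinct values (and noting 0 appears from a-a):
A - A = {-11, -8, -7, -6, -5, -4, -3, -2, 0, 2, 3, 4, 5, 6, 7, 8, 11}
|A - A| = 17

A - A = {-11, -8, -7, -6, -5, -4, -3, -2, 0, 2, 3, 4, 5, 6, 7, 8, 11}


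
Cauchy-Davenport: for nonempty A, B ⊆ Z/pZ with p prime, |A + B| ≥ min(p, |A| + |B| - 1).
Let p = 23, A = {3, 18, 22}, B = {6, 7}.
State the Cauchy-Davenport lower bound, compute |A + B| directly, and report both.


Cauchy-Davenport: |A + B| ≥ min(p, |A| + |B| - 1) for A, B nonempty in Z/pZ.
|A| = 3, |B| = 2, p = 23.
CD lower bound = min(23, 3 + 2 - 1) = min(23, 4) = 4.
Compute A + B mod 23 directly:
a = 3: 3+6=9, 3+7=10
a = 18: 18+6=1, 18+7=2
a = 22: 22+6=5, 22+7=6
A + B = {1, 2, 5, 6, 9, 10}, so |A + B| = 6.
Verify: 6 ≥ 4? Yes ✓.

CD lower bound = 4, actual |A + B| = 6.


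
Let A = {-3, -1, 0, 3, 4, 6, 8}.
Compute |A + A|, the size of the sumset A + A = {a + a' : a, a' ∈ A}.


A + A = {a + a' : a, a' ∈ A}; |A| = 7.
General bounds: 2|A| - 1 ≤ |A + A| ≤ |A|(|A|+1)/2, i.e. 13 ≤ |A + A| ≤ 28.
Lower bound 2|A|-1 is attained iff A is an arithmetic progression.
Enumerate sums a + a' for a ≤ a' (symmetric, so this suffices):
a = -3: -3+-3=-6, -3+-1=-4, -3+0=-3, -3+3=0, -3+4=1, -3+6=3, -3+8=5
a = -1: -1+-1=-2, -1+0=-1, -1+3=2, -1+4=3, -1+6=5, -1+8=7
a = 0: 0+0=0, 0+3=3, 0+4=4, 0+6=6, 0+8=8
a = 3: 3+3=6, 3+4=7, 3+6=9, 3+8=11
a = 4: 4+4=8, 4+6=10, 4+8=12
a = 6: 6+6=12, 6+8=14
a = 8: 8+8=16
Distinct sums: {-6, -4, -3, -2, -1, 0, 1, 2, 3, 4, 5, 6, 7, 8, 9, 10, 11, 12, 14, 16}
|A + A| = 20

|A + A| = 20


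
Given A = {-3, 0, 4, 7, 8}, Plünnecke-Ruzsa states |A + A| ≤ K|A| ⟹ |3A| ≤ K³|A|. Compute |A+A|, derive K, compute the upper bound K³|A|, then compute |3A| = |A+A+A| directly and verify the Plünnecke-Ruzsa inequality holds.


|A| = 5.
Step 1: Compute A + A by enumerating all 25 pairs.
A + A = {-6, -3, 0, 1, 4, 5, 7, 8, 11, 12, 14, 15, 16}, so |A + A| = 13.
Step 2: Doubling constant K = |A + A|/|A| = 13/5 = 13/5 ≈ 2.6000.
Step 3: Plünnecke-Ruzsa gives |3A| ≤ K³·|A| = (2.6000)³ · 5 ≈ 87.8800.
Step 4: Compute 3A = A + A + A directly by enumerating all triples (a,b,c) ∈ A³; |3A| = 25.
Step 5: Check 25 ≤ 87.8800? Yes ✓.

K = 13/5, Plünnecke-Ruzsa bound K³|A| ≈ 87.8800, |3A| = 25, inequality holds.


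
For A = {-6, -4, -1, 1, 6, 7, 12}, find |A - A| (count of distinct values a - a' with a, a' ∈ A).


A - A = {a - a' : a, a' ∈ A}; |A| = 7.
Bounds: 2|A|-1 ≤ |A - A| ≤ |A|² - |A| + 1, i.e. 13 ≤ |A - A| ≤ 43.
Note: 0 ∈ A - A always (from a - a). The set is symmetric: if d ∈ A - A then -d ∈ A - A.
Enumerate nonzero differences d = a - a' with a > a' (then include -d):
Positive differences: {1, 2, 3, 5, 6, 7, 8, 10, 11, 12, 13, 16, 18}
Full difference set: {0} ∪ (positive diffs) ∪ (negative diffs).
|A - A| = 1 + 2·13 = 27 (matches direct enumeration: 27).

|A - A| = 27


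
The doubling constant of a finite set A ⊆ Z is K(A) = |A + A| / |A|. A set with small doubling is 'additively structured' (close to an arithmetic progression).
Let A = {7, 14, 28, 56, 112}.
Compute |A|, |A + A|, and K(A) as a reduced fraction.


|A| = 5.
Compute A + A by enumerating all 25 pairs.
A + A = {14, 21, 28, 35, 42, 56, 63, 70, 84, 112, 119, 126, 140, 168, 224}, so |A + A| = 15.
K = |A + A| / |A| = 15/5 = 3/1 ≈ 3.0000.
Reference: AP of size 5 gives K = 9/5 ≈ 1.8000; a fully generic set of size 5 gives K ≈ 3.0000.

|A| = 5, |A + A| = 15, K = 15/5 = 3/1.


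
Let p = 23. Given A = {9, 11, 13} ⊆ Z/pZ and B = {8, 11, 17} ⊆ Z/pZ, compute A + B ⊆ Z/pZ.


Work in Z/23Z: reduce every sum a + b modulo 23.
Enumerate all 9 pairs:
a = 9: 9+8=17, 9+11=20, 9+17=3
a = 11: 11+8=19, 11+11=22, 11+17=5
a = 13: 13+8=21, 13+11=1, 13+17=7
Distinct residues collected: {1, 3, 5, 7, 17, 19, 20, 21, 22}
|A + B| = 9 (out of 23 total residues).

A + B = {1, 3, 5, 7, 17, 19, 20, 21, 22}


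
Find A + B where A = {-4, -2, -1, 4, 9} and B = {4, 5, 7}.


A + B = {a + b : a ∈ A, b ∈ B}.
Enumerate all |A|·|B| = 5·3 = 15 pairs (a, b) and collect distinct sums.
a = -4: -4+4=0, -4+5=1, -4+7=3
a = -2: -2+4=2, -2+5=3, -2+7=5
a = -1: -1+4=3, -1+5=4, -1+7=6
a = 4: 4+4=8, 4+5=9, 4+7=11
a = 9: 9+4=13, 9+5=14, 9+7=16
Collecting distinct sums: A + B = {0, 1, 2, 3, 4, 5, 6, 8, 9, 11, 13, 14, 16}
|A + B| = 13

A + B = {0, 1, 2, 3, 4, 5, 6, 8, 9, 11, 13, 14, 16}


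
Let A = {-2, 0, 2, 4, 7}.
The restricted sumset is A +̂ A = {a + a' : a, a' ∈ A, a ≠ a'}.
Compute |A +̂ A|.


Restricted sumset: A +̂ A = {a + a' : a ∈ A, a' ∈ A, a ≠ a'}.
Equivalently, take A + A and drop any sum 2a that is achievable ONLY as a + a for a ∈ A (i.e. sums representable only with equal summands).
Enumerate pairs (a, a') with a < a' (symmetric, so each unordered pair gives one sum; this covers all a ≠ a'):
  -2 + 0 = -2
  -2 + 2 = 0
  -2 + 4 = 2
  -2 + 7 = 5
  0 + 2 = 2
  0 + 4 = 4
  0 + 7 = 7
  2 + 4 = 6
  2 + 7 = 9
  4 + 7 = 11
Collected distinct sums: {-2, 0, 2, 4, 5, 6, 7, 9, 11}
|A +̂ A| = 9
(Reference bound: |A +̂ A| ≥ 2|A| - 3 for |A| ≥ 2, with |A| = 5 giving ≥ 7.)

|A +̂ A| = 9


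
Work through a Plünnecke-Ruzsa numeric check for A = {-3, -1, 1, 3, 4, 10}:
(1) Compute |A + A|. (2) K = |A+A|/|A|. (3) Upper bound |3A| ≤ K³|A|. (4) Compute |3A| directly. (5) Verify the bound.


|A| = 6.
Step 1: Compute A + A by enumerating all 36 pairs.
A + A = {-6, -4, -2, 0, 1, 2, 3, 4, 5, 6, 7, 8, 9, 11, 13, 14, 20}, so |A + A| = 17.
Step 2: Doubling constant K = |A + A|/|A| = 17/6 = 17/6 ≈ 2.8333.
Step 3: Plünnecke-Ruzsa gives |3A| ≤ K³·|A| = (2.8333)³ · 6 ≈ 136.4722.
Step 4: Compute 3A = A + A + A directly by enumerating all triples (a,b,c) ∈ A³; |3A| = 30.
Step 5: Check 30 ≤ 136.4722? Yes ✓.

K = 17/6, Plünnecke-Ruzsa bound K³|A| ≈ 136.4722, |3A| = 30, inequality holds.


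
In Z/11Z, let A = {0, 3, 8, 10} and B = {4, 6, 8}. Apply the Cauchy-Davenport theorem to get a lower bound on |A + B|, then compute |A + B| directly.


Cauchy-Davenport: |A + B| ≥ min(p, |A| + |B| - 1) for A, B nonempty in Z/pZ.
|A| = 4, |B| = 3, p = 11.
CD lower bound = min(11, 4 + 3 - 1) = min(11, 6) = 6.
Compute A + B mod 11 directly:
a = 0: 0+4=4, 0+6=6, 0+8=8
a = 3: 3+4=7, 3+6=9, 3+8=0
a = 8: 8+4=1, 8+6=3, 8+8=5
a = 10: 10+4=3, 10+6=5, 10+8=7
A + B = {0, 1, 3, 4, 5, 6, 7, 8, 9}, so |A + B| = 9.
Verify: 9 ≥ 6? Yes ✓.

CD lower bound = 6, actual |A + B| = 9.


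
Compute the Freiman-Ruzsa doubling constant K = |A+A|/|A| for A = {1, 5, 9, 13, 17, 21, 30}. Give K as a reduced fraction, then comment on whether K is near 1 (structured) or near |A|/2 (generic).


|A| = 7.
Compute A + A by enumerating all 49 pairs.
A + A = {2, 6, 10, 14, 18, 22, 26, 30, 31, 34, 35, 38, 39, 42, 43, 47, 51, 60}, so |A + A| = 18.
K = |A + A| / |A| = 18/7 (already in lowest terms) ≈ 2.5714.
Reference: AP of size 7 gives K = 13/7 ≈ 1.8571; a fully generic set of size 7 gives K ≈ 4.0000.

|A| = 7, |A + A| = 18, K = 18/7.


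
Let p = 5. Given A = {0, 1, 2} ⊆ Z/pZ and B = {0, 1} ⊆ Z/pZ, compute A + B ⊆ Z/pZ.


Work in Z/5Z: reduce every sum a + b modulo 5.
Enumerate all 6 pairs:
a = 0: 0+0=0, 0+1=1
a = 1: 1+0=1, 1+1=2
a = 2: 2+0=2, 2+1=3
Distinct residues collected: {0, 1, 2, 3}
|A + B| = 4 (out of 5 total residues).

A + B = {0, 1, 2, 3}


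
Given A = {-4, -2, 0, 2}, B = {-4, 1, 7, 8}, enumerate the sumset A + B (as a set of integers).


A + B = {a + b : a ∈ A, b ∈ B}.
Enumerate all |A|·|B| = 4·4 = 16 pairs (a, b) and collect distinct sums.
a = -4: -4+-4=-8, -4+1=-3, -4+7=3, -4+8=4
a = -2: -2+-4=-6, -2+1=-1, -2+7=5, -2+8=6
a = 0: 0+-4=-4, 0+1=1, 0+7=7, 0+8=8
a = 2: 2+-4=-2, 2+1=3, 2+7=9, 2+8=10
Collecting distinct sums: A + B = {-8, -6, -4, -3, -2, -1, 1, 3, 4, 5, 6, 7, 8, 9, 10}
|A + B| = 15

A + B = {-8, -6, -4, -3, -2, -1, 1, 3, 4, 5, 6, 7, 8, 9, 10}


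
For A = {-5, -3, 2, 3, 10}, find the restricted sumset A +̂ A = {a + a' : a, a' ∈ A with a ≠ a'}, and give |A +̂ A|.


Restricted sumset: A +̂ A = {a + a' : a ∈ A, a' ∈ A, a ≠ a'}.
Equivalently, take A + A and drop any sum 2a that is achievable ONLY as a + a for a ∈ A (i.e. sums representable only with equal summands).
Enumerate pairs (a, a') with a < a' (symmetric, so each unordered pair gives one sum; this covers all a ≠ a'):
  -5 + -3 = -8
  -5 + 2 = -3
  -5 + 3 = -2
  -5 + 10 = 5
  -3 + 2 = -1
  -3 + 3 = 0
  -3 + 10 = 7
  2 + 3 = 5
  2 + 10 = 12
  3 + 10 = 13
Collected distinct sums: {-8, -3, -2, -1, 0, 5, 7, 12, 13}
|A +̂ A| = 9
(Reference bound: |A +̂ A| ≥ 2|A| - 3 for |A| ≥ 2, with |A| = 5 giving ≥ 7.)

|A +̂ A| = 9


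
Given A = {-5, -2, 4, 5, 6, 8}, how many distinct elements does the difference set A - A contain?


A - A = {a - a' : a, a' ∈ A}; |A| = 6.
Bounds: 2|A|-1 ≤ |A - A| ≤ |A|² - |A| + 1, i.e. 11 ≤ |A - A| ≤ 31.
Note: 0 ∈ A - A always (from a - a). The set is symmetric: if d ∈ A - A then -d ∈ A - A.
Enumerate nonzero differences d = a - a' with a > a' (then include -d):
Positive differences: {1, 2, 3, 4, 6, 7, 8, 9, 10, 11, 13}
Full difference set: {0} ∪ (positive diffs) ∪ (negative diffs).
|A - A| = 1 + 2·11 = 23 (matches direct enumeration: 23).

|A - A| = 23


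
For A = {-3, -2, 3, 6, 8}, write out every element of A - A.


A - A = {a - a' : a, a' ∈ A}.
Compute a - a' for each ordered pair (a, a'):
a = -3: -3--3=0, -3--2=-1, -3-3=-6, -3-6=-9, -3-8=-11
a = -2: -2--3=1, -2--2=0, -2-3=-5, -2-6=-8, -2-8=-10
a = 3: 3--3=6, 3--2=5, 3-3=0, 3-6=-3, 3-8=-5
a = 6: 6--3=9, 6--2=8, 6-3=3, 6-6=0, 6-8=-2
a = 8: 8--3=11, 8--2=10, 8-3=5, 8-6=2, 8-8=0
Collecting distinct values (and noting 0 appears from a-a):
A - A = {-11, -10, -9, -8, -6, -5, -3, -2, -1, 0, 1, 2, 3, 5, 6, 8, 9, 10, 11}
|A - A| = 19

A - A = {-11, -10, -9, -8, -6, -5, -3, -2, -1, 0, 1, 2, 3, 5, 6, 8, 9, 10, 11}


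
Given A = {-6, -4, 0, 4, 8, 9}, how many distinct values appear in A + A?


A + A = {a + a' : a, a' ∈ A}; |A| = 6.
General bounds: 2|A| - 1 ≤ |A + A| ≤ |A|(|A|+1)/2, i.e. 11 ≤ |A + A| ≤ 21.
Lower bound 2|A|-1 is attained iff A is an arithmetic progression.
Enumerate sums a + a' for a ≤ a' (symmetric, so this suffices):
a = -6: -6+-6=-12, -6+-4=-10, -6+0=-6, -6+4=-2, -6+8=2, -6+9=3
a = -4: -4+-4=-8, -4+0=-4, -4+4=0, -4+8=4, -4+9=5
a = 0: 0+0=0, 0+4=4, 0+8=8, 0+9=9
a = 4: 4+4=8, 4+8=12, 4+9=13
a = 8: 8+8=16, 8+9=17
a = 9: 9+9=18
Distinct sums: {-12, -10, -8, -6, -4, -2, 0, 2, 3, 4, 5, 8, 9, 12, 13, 16, 17, 18}
|A + A| = 18

|A + A| = 18


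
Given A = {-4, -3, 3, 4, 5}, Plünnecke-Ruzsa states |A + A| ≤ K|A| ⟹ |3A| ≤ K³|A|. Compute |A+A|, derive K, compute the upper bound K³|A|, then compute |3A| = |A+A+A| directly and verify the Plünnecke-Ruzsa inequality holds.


|A| = 5.
Step 1: Compute A + A by enumerating all 25 pairs.
A + A = {-8, -7, -6, -1, 0, 1, 2, 6, 7, 8, 9, 10}, so |A + A| = 12.
Step 2: Doubling constant K = |A + A|/|A| = 12/5 = 12/5 ≈ 2.4000.
Step 3: Plünnecke-Ruzsa gives |3A| ≤ K³·|A| = (2.4000)³ · 5 ≈ 69.1200.
Step 4: Compute 3A = A + A + A directly by enumerating all triples (a,b,c) ∈ A³; |3A| = 22.
Step 5: Check 22 ≤ 69.1200? Yes ✓.

K = 12/5, Plünnecke-Ruzsa bound K³|A| ≈ 69.1200, |3A| = 22, inequality holds.


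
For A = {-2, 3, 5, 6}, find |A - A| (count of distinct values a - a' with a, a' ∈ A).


A - A = {a - a' : a, a' ∈ A}; |A| = 4.
Bounds: 2|A|-1 ≤ |A - A| ≤ |A|² - |A| + 1, i.e. 7 ≤ |A - A| ≤ 13.
Note: 0 ∈ A - A always (from a - a). The set is symmetric: if d ∈ A - A then -d ∈ A - A.
Enumerate nonzero differences d = a - a' with a > a' (then include -d):
Positive differences: {1, 2, 3, 5, 7, 8}
Full difference set: {0} ∪ (positive diffs) ∪ (negative diffs).
|A - A| = 1 + 2·6 = 13 (matches direct enumeration: 13).

|A - A| = 13


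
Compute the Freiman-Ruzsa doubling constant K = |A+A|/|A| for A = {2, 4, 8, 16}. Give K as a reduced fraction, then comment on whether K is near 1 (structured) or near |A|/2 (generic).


|A| = 4.
Compute A + A by enumerating all 16 pairs.
A + A = {4, 6, 8, 10, 12, 16, 18, 20, 24, 32}, so |A + A| = 10.
K = |A + A| / |A| = 10/4 = 5/2 ≈ 2.5000.
Reference: AP of size 4 gives K = 7/4 ≈ 1.7500; a fully generic set of size 4 gives K ≈ 2.5000.

|A| = 4, |A + A| = 10, K = 10/4 = 5/2.


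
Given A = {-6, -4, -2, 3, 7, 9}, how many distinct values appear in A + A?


A + A = {a + a' : a, a' ∈ A}; |A| = 6.
General bounds: 2|A| - 1 ≤ |A + A| ≤ |A|(|A|+1)/2, i.e. 11 ≤ |A + A| ≤ 21.
Lower bound 2|A|-1 is attained iff A is an arithmetic progression.
Enumerate sums a + a' for a ≤ a' (symmetric, so this suffices):
a = -6: -6+-6=-12, -6+-4=-10, -6+-2=-8, -6+3=-3, -6+7=1, -6+9=3
a = -4: -4+-4=-8, -4+-2=-6, -4+3=-1, -4+7=3, -4+9=5
a = -2: -2+-2=-4, -2+3=1, -2+7=5, -2+9=7
a = 3: 3+3=6, 3+7=10, 3+9=12
a = 7: 7+7=14, 7+9=16
a = 9: 9+9=18
Distinct sums: {-12, -10, -8, -6, -4, -3, -1, 1, 3, 5, 6, 7, 10, 12, 14, 16, 18}
|A + A| = 17

|A + A| = 17


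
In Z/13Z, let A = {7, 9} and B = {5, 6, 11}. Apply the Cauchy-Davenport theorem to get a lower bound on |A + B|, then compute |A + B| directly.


Cauchy-Davenport: |A + B| ≥ min(p, |A| + |B| - 1) for A, B nonempty in Z/pZ.
|A| = 2, |B| = 3, p = 13.
CD lower bound = min(13, 2 + 3 - 1) = min(13, 4) = 4.
Compute A + B mod 13 directly:
a = 7: 7+5=12, 7+6=0, 7+11=5
a = 9: 9+5=1, 9+6=2, 9+11=7
A + B = {0, 1, 2, 5, 7, 12}, so |A + B| = 6.
Verify: 6 ≥ 4? Yes ✓.

CD lower bound = 4, actual |A + B| = 6.


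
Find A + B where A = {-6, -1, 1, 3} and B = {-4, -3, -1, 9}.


A + B = {a + b : a ∈ A, b ∈ B}.
Enumerate all |A|·|B| = 4·4 = 16 pairs (a, b) and collect distinct sums.
a = -6: -6+-4=-10, -6+-3=-9, -6+-1=-7, -6+9=3
a = -1: -1+-4=-5, -1+-3=-4, -1+-1=-2, -1+9=8
a = 1: 1+-4=-3, 1+-3=-2, 1+-1=0, 1+9=10
a = 3: 3+-4=-1, 3+-3=0, 3+-1=2, 3+9=12
Collecting distinct sums: A + B = {-10, -9, -7, -5, -4, -3, -2, -1, 0, 2, 3, 8, 10, 12}
|A + B| = 14

A + B = {-10, -9, -7, -5, -4, -3, -2, -1, 0, 2, 3, 8, 10, 12}


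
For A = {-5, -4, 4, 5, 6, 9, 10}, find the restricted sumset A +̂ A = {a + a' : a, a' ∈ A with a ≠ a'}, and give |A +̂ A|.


Restricted sumset: A +̂ A = {a + a' : a ∈ A, a' ∈ A, a ≠ a'}.
Equivalently, take A + A and drop any sum 2a that is achievable ONLY as a + a for a ∈ A (i.e. sums representable only with equal summands).
Enumerate pairs (a, a') with a < a' (symmetric, so each unordered pair gives one sum; this covers all a ≠ a'):
  -5 + -4 = -9
  -5 + 4 = -1
  -5 + 5 = 0
  -5 + 6 = 1
  -5 + 9 = 4
  -5 + 10 = 5
  -4 + 4 = 0
  -4 + 5 = 1
  -4 + 6 = 2
  -4 + 9 = 5
  -4 + 10 = 6
  4 + 5 = 9
  4 + 6 = 10
  4 + 9 = 13
  4 + 10 = 14
  5 + 6 = 11
  5 + 9 = 14
  5 + 10 = 15
  6 + 9 = 15
  6 + 10 = 16
  9 + 10 = 19
Collected distinct sums: {-9, -1, 0, 1, 2, 4, 5, 6, 9, 10, 11, 13, 14, 15, 16, 19}
|A +̂ A| = 16
(Reference bound: |A +̂ A| ≥ 2|A| - 3 for |A| ≥ 2, with |A| = 7 giving ≥ 11.)

|A +̂ A| = 16


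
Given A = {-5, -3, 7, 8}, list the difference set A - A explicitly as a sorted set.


A - A = {a - a' : a, a' ∈ A}.
Compute a - a' for each ordered pair (a, a'):
a = -5: -5--5=0, -5--3=-2, -5-7=-12, -5-8=-13
a = -3: -3--5=2, -3--3=0, -3-7=-10, -3-8=-11
a = 7: 7--5=12, 7--3=10, 7-7=0, 7-8=-1
a = 8: 8--5=13, 8--3=11, 8-7=1, 8-8=0
Collecting distinct values (and noting 0 appears from a-a):
A - A = {-13, -12, -11, -10, -2, -1, 0, 1, 2, 10, 11, 12, 13}
|A - A| = 13

A - A = {-13, -12, -11, -10, -2, -1, 0, 1, 2, 10, 11, 12, 13}


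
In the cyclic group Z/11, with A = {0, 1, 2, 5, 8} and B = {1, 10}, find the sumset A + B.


Work in Z/11Z: reduce every sum a + b modulo 11.
Enumerate all 10 pairs:
a = 0: 0+1=1, 0+10=10
a = 1: 1+1=2, 1+10=0
a = 2: 2+1=3, 2+10=1
a = 5: 5+1=6, 5+10=4
a = 8: 8+1=9, 8+10=7
Distinct residues collected: {0, 1, 2, 3, 4, 6, 7, 9, 10}
|A + B| = 9 (out of 11 total residues).

A + B = {0, 1, 2, 3, 4, 6, 7, 9, 10}


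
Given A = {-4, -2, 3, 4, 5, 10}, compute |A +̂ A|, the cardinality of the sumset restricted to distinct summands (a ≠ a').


Restricted sumset: A +̂ A = {a + a' : a ∈ A, a' ∈ A, a ≠ a'}.
Equivalently, take A + A and drop any sum 2a that is achievable ONLY as a + a for a ∈ A (i.e. sums representable only with equal summands).
Enumerate pairs (a, a') with a < a' (symmetric, so each unordered pair gives one sum; this covers all a ≠ a'):
  -4 + -2 = -6
  -4 + 3 = -1
  -4 + 4 = 0
  -4 + 5 = 1
  -4 + 10 = 6
  -2 + 3 = 1
  -2 + 4 = 2
  -2 + 5 = 3
  -2 + 10 = 8
  3 + 4 = 7
  3 + 5 = 8
  3 + 10 = 13
  4 + 5 = 9
  4 + 10 = 14
  5 + 10 = 15
Collected distinct sums: {-6, -1, 0, 1, 2, 3, 6, 7, 8, 9, 13, 14, 15}
|A +̂ A| = 13
(Reference bound: |A +̂ A| ≥ 2|A| - 3 for |A| ≥ 2, with |A| = 6 giving ≥ 9.)

|A +̂ A| = 13


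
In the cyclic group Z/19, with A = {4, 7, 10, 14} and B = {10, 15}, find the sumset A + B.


Work in Z/19Z: reduce every sum a + b modulo 19.
Enumerate all 8 pairs:
a = 4: 4+10=14, 4+15=0
a = 7: 7+10=17, 7+15=3
a = 10: 10+10=1, 10+15=6
a = 14: 14+10=5, 14+15=10
Distinct residues collected: {0, 1, 3, 5, 6, 10, 14, 17}
|A + B| = 8 (out of 19 total residues).

A + B = {0, 1, 3, 5, 6, 10, 14, 17}
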